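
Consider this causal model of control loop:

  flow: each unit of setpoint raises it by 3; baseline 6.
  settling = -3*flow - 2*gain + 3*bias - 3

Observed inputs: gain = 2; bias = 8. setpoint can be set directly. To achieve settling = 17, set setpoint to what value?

Substituting into the settling equation gives settling = -9*setpoint - 1.
Solve -9*setpoint - 1 = 17: setpoint = (17 + 1) / -9 = -2.

setpoint = -2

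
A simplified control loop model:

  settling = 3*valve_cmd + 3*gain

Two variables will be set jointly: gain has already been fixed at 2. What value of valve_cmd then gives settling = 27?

With gain held at 2:
Substituting into the settling equation gives settling = 3*valve_cmd + 6.
Solve 3*valve_cmd + 6 = 27: valve_cmd = (27 - 6) / 3 = 7.

valve_cmd = 7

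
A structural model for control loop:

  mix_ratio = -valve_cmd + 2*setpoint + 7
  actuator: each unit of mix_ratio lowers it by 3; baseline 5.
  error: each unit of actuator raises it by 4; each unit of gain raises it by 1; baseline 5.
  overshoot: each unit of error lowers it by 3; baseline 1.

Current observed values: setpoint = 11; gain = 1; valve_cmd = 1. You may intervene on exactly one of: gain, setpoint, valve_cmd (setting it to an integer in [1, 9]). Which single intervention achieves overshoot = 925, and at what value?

set gain = 3

Intervening on gain: with other inputs at their observed values, overshoot = -3*gain + 934. Solving for 925 gives gain = 3, within [1, 9].
Intervening on setpoint: overshoot = 72*setpoint + 139. Reaching 925 requires setpoint = 131/12, not an integer.
Intervening on valve_cmd: overshoot = -36*valve_cmd + 967. Reaching 925 requires valve_cmd = 7/6, not an integer.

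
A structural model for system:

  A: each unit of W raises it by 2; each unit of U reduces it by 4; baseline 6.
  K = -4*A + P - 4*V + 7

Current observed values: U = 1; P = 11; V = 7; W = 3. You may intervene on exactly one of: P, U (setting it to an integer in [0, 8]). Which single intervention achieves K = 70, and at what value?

set U = 8

Intervening on P: K = P - 53. Reaching 70 requires P = 123, outside [0, 8].
Intervening on U: with other inputs at their observed values, K = 16*U - 58. Solving for 70 gives U = 8, within [0, 8].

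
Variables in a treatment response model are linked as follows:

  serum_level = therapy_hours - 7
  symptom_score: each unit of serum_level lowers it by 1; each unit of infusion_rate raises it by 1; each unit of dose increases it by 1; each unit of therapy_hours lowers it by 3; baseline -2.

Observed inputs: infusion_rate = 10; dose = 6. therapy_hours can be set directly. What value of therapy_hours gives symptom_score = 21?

Substituting into the symptom_score equation gives symptom_score = -4*therapy_hours + 21.
Solve -4*therapy_hours + 21 = 21: therapy_hours = (21 - 21) / -4 = 0.

therapy_hours = 0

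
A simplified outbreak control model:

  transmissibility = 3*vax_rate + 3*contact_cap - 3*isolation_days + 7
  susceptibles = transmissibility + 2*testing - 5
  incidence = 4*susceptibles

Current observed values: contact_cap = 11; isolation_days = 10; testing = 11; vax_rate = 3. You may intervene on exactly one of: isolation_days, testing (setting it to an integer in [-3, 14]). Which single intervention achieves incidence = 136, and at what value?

Intervening on isolation_days: incidence = -12*isolation_days + 264. Reaching 136 requires isolation_days = 32/3, not an integer.
Intervening on testing: with other inputs at their observed values, incidence = 8*testing + 56. Solving for 136 gives testing = 10, within [-3, 14].

set testing = 10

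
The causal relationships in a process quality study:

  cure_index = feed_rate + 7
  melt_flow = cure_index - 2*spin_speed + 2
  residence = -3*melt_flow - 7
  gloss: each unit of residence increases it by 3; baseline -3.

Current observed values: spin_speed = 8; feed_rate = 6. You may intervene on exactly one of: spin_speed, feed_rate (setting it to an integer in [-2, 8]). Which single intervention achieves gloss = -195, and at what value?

set spin_speed = -2

Intervening on spin_speed: with other inputs at their observed values, gloss = 18*spin_speed - 159. Solving for -195 gives spin_speed = -2, within [-2, 8].
Intervening on feed_rate: gloss = -9*feed_rate + 39. Reaching -195 requires feed_rate = 26, outside [-2, 8].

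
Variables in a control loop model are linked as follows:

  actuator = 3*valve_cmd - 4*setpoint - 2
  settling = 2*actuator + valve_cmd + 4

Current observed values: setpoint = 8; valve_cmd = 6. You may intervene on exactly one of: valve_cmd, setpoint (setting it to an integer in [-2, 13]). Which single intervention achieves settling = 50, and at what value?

set setpoint = -1

Intervening on valve_cmd: settling = 7*valve_cmd - 64. Reaching 50 requires valve_cmd = 114/7, not an integer.
Intervening on setpoint: with other inputs at their observed values, settling = -8*setpoint + 42. Solving for 50 gives setpoint = -1, within [-2, 13].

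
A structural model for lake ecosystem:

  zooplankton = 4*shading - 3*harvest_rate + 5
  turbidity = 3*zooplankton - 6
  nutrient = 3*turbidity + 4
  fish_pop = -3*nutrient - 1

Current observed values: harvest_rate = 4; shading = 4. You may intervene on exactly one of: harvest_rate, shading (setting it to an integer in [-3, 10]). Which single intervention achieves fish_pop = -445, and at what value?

set harvest_rate = 1

Intervening on harvest_rate: with other inputs at their observed values, fish_pop = 81*harvest_rate - 526. Solving for -445 gives harvest_rate = 1, within [-3, 10].
Intervening on shading: fish_pop = -108*shading + 230. Reaching -445 requires shading = 25/4, not an integer.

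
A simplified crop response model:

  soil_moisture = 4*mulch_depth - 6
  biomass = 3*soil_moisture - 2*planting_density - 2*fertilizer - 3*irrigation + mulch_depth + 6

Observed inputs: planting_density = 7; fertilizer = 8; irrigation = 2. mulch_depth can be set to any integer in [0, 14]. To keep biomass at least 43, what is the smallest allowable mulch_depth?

Substituting into the biomass equation gives biomass = 13*mulch_depth - 48.
Require 13*mulch_depth - 48 ≥ 43, so mulch_depth ≥ 7.
The smallest integer in [0, 14] satisfying this is 7.

mulch_depth = 7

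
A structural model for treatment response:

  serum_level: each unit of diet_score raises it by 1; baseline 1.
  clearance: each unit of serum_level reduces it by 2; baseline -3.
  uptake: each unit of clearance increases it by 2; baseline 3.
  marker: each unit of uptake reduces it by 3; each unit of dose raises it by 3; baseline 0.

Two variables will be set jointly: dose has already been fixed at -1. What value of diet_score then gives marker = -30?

With dose held at -1:
Substituting into the clearance equation gives clearance = -2*diet_score - 5.
uptake becomes -4*diet_score - 7.
Substituting into the marker equation gives marker = 12*diet_score + 18.
Solve 12*diet_score + 18 = -30: diet_score = (-30 - 18) / 12 = -4.

diet_score = -4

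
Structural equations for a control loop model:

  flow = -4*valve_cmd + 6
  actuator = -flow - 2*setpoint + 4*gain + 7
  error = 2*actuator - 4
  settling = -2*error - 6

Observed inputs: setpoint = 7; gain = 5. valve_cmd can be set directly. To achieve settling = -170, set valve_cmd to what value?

valve_cmd = 9

Substituting into the actuator equation gives actuator = 4*valve_cmd + 7.
So error = 8*valve_cmd + 10.
Substituting into the settling equation gives settling = -16*valve_cmd - 26.
Solve -16*valve_cmd - 26 = -170: valve_cmd = (-170 + 26) / -16 = 9.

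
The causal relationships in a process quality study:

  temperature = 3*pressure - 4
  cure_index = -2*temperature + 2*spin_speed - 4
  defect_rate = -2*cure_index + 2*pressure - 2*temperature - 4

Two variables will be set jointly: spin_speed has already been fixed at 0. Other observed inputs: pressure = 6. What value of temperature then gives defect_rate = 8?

temperature = -4

With spin_speed held at 0:
Intervening on temperature fixes its value directly, overriding its dependence on pressure.
Substituting into the cure_index equation gives cure_index = -2*temperature - 4.
This gives defect_rate = 2*temperature + 16.
Solve 2*temperature + 16 = 8: temperature = (8 - 16) / 2 = -4.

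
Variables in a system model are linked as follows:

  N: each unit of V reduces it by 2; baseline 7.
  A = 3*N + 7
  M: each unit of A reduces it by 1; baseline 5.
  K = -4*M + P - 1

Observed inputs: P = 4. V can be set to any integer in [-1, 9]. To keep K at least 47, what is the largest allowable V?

V = 2

Substituting into the A equation gives A = -6*V + 28.
Substituting into the M equation gives M = 6*V - 23.
This gives K = -24*V + 95.
Require -24*V + 95 ≥ 47, so V ≤ 2.
The largest integer in [-1, 9] satisfying this is 2.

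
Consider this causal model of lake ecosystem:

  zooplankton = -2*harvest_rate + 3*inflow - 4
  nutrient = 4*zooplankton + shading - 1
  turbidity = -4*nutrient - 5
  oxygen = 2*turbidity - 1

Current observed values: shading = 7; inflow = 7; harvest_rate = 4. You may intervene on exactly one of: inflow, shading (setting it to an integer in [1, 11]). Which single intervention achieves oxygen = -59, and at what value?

Intervening on inflow: with other inputs at their observed values, oxygen = -96*inflow + 325. Solving for -59 gives inflow = 4, within [1, 11].
Intervening on shading: oxygen = -8*shading - 291. Reaching -59 requires shading = -29, outside [1, 11].

set inflow = 4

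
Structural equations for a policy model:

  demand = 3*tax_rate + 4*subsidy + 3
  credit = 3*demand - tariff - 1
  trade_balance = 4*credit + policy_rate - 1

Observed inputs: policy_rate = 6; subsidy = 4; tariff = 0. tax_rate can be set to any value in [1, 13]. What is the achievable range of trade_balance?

Substituting into the demand equation gives demand = 3*tax_rate + 19.
So credit = 9*tax_rate + 56.
trade_balance becomes 36*tax_rate + 229.
Linear in tax_rate, so extremes are at the endpoints: tax_rate = 1 gives trade_balance = 265; tax_rate = 13 gives trade_balance = 697.

265 to 697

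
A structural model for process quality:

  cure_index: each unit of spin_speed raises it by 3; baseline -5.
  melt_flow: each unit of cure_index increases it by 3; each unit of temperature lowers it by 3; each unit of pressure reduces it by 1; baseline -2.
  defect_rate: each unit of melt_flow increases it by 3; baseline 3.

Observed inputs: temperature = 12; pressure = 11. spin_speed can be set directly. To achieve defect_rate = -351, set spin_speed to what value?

Substituting into the melt_flow equation gives melt_flow = 9*spin_speed - 64.
Substituting into the defect_rate equation gives defect_rate = 27*spin_speed - 189.
Solve 27*spin_speed - 189 = -351: spin_speed = (-351 + 189) / 27 = -6.

spin_speed = -6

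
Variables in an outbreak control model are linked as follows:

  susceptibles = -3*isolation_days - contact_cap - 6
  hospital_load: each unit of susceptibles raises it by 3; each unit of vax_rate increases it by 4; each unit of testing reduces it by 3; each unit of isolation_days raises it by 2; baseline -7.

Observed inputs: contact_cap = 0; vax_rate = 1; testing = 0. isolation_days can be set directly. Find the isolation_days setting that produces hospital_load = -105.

Substituting into the susceptibles equation gives susceptibles = -3*isolation_days - 6.
So hospital_load = -7*isolation_days - 21.
Solve -7*isolation_days - 21 = -105: isolation_days = (-105 + 21) / -7 = 12.

isolation_days = 12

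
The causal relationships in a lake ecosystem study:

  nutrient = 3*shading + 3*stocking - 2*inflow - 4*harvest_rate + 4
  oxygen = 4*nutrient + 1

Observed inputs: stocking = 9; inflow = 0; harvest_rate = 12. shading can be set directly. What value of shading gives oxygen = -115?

shading = -4

Substituting into the nutrient equation gives nutrient = 3*shading - 17.
Substituting into the oxygen equation gives oxygen = 12*shading - 67.
Solve 12*shading - 67 = -115: shading = (-115 + 67) / 12 = -4.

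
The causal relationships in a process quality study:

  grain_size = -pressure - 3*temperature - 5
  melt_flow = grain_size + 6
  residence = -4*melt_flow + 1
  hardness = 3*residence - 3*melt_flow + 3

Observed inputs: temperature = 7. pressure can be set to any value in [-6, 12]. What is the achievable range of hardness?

216 to 486

Substituting into the grain_size equation gives grain_size = -pressure - 26.
Substituting into the melt_flow equation gives melt_flow = -pressure - 20.
So residence = 4*pressure + 81.
Substituting into the hardness equation gives hardness = 15*pressure + 306.
Linear in pressure, so extremes are at the endpoints: pressure = -6 gives hardness = 216; pressure = 12 gives hardness = 486.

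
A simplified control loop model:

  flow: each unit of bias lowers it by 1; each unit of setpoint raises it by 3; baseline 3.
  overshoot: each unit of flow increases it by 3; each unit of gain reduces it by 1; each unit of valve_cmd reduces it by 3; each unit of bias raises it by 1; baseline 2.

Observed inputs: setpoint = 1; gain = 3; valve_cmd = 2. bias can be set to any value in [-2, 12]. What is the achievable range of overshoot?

Substituting into the flow equation gives flow = -bias + 6.
Substituting into the overshoot equation gives overshoot = -2*bias + 11.
Linear in bias, so extremes are at the endpoints: bias = -2 gives overshoot = 15; bias = 12 gives overshoot = -13.

-13 to 15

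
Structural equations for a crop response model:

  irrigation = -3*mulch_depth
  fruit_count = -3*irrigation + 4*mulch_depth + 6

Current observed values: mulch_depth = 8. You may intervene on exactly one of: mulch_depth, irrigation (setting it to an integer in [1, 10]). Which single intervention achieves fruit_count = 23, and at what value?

Intervening on mulch_depth: fruit_count = 13*mulch_depth + 6. Reaching 23 requires mulch_depth = 17/13, not an integer.
Intervening on irrigation: with other inputs at their observed values, fruit_count = -3*irrigation + 38. Solving for 23 gives irrigation = 5, within [1, 10].

set irrigation = 5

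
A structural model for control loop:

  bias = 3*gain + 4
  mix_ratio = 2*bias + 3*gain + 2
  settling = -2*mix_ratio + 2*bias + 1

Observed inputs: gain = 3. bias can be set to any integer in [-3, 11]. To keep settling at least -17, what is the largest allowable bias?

bias = -2

Intervening on bias fixes its value directly, overriding its dependence on gain.
Substituting into the mix_ratio equation gives mix_ratio = 2*bias + 11.
settling becomes -2*bias - 21.
Require -2*bias - 21 ≥ -17, so bias ≤ -2.
The largest integer in [-3, 11] satisfying this is -2.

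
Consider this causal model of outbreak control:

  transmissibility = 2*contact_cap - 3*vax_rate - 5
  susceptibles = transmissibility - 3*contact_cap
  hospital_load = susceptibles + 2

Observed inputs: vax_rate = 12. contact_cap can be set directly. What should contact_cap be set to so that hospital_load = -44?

Substituting into the transmissibility equation gives transmissibility = 2*contact_cap - 41.
This gives susceptibles = -contact_cap - 41.
So hospital_load = -contact_cap - 39.
Solve -contact_cap - 39 = -44: contact_cap = (-44 + 39) / -1 = 5.

contact_cap = 5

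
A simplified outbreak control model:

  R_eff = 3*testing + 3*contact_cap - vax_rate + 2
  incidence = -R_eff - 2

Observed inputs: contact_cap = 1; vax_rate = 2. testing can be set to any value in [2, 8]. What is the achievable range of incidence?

-29 to -11

Substituting into the R_eff equation gives R_eff = 3*testing + 3.
Substituting into the incidence equation gives incidence = -3*testing - 5.
Linear in testing, so extremes are at the endpoints: testing = 2 gives incidence = -11; testing = 8 gives incidence = -29.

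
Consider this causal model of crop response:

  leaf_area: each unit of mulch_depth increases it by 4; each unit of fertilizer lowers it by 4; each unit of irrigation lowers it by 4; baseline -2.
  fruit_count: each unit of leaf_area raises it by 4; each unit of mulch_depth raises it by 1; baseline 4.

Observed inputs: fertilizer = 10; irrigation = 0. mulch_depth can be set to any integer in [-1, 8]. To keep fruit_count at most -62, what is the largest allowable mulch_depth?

Substituting into the leaf_area equation gives leaf_area = 4*mulch_depth - 42.
fruit_count becomes 17*mulch_depth - 164.
Require 17*mulch_depth - 164 ≤ -62, so mulch_depth ≤ 6.
The largest integer in [-1, 8] satisfying this is 6.

mulch_depth = 6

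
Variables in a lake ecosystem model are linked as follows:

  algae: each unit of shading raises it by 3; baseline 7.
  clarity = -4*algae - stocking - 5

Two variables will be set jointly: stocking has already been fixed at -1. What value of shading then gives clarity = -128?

shading = 8

With stocking held at -1:
Substituting into the clarity equation gives clarity = -12*shading - 32.
Solve -12*shading - 32 = -128: shading = (-128 + 32) / -12 = 8.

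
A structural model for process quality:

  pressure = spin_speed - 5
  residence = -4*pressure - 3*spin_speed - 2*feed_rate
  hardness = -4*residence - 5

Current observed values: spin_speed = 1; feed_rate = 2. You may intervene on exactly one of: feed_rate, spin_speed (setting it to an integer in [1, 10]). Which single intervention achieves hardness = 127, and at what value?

set spin_speed = 7

Intervening on feed_rate: hardness = 8*feed_rate - 57. Reaching 127 requires feed_rate = 23, outside [1, 10].
Intervening on spin_speed: with other inputs at their observed values, hardness = 28*spin_speed - 69. Solving for 127 gives spin_speed = 7, within [1, 10].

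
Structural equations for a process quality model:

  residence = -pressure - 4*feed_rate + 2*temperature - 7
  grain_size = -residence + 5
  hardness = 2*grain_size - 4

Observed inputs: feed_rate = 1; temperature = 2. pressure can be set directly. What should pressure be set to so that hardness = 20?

pressure = 0

Substituting into the residence equation gives residence = -pressure - 7.
grain_size becomes pressure + 12.
hardness becomes 2*pressure + 20.
Solve 2*pressure + 20 = 20: pressure = (20 - 20) / 2 = 0.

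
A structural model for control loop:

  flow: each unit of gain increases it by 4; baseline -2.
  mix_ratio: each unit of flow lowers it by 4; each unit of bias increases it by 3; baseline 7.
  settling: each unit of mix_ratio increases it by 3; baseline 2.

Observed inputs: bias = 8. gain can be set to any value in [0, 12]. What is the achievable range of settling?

-457 to 119

Substituting into the mix_ratio equation gives mix_ratio = -16*gain + 39.
Substituting into the settling equation gives settling = -48*gain + 119.
Linear in gain, so extremes are at the endpoints: gain = 0 gives settling = 119; gain = 12 gives settling = -457.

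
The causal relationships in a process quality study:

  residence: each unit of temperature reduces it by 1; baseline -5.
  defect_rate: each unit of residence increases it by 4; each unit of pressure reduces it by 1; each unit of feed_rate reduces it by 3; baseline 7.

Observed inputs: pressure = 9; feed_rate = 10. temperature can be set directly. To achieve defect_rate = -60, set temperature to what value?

temperature = 2

Substituting into the defect_rate equation gives defect_rate = -4*temperature - 52.
Solve -4*temperature - 52 = -60: temperature = (-60 + 52) / -4 = 2.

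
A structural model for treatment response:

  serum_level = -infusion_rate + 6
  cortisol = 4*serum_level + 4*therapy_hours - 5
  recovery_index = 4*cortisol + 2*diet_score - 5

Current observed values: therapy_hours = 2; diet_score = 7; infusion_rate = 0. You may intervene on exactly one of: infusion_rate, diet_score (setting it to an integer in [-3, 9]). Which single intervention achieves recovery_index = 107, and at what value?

set diet_score = 2

Intervening on infusion_rate: recovery_index = -16*infusion_rate + 117. Reaching 107 requires infusion_rate = 5/8, not an integer.
Intervening on diet_score: with other inputs at their observed values, recovery_index = 2*diet_score + 103. Solving for 107 gives diet_score = 2, within [-3, 9].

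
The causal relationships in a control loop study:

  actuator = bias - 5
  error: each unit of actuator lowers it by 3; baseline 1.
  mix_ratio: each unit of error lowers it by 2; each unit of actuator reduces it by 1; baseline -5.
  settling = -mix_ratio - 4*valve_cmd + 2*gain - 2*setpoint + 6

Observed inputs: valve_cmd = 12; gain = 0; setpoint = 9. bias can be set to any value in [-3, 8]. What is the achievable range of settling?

-68 to -13

Substituting into the error equation gives error = -3*bias + 16.
Substituting into the mix_ratio equation gives mix_ratio = 5*bias - 32.
This gives settling = -5*bias - 28.
Linear in bias, so extremes are at the endpoints: bias = -3 gives settling = -13; bias = 8 gives settling = -68.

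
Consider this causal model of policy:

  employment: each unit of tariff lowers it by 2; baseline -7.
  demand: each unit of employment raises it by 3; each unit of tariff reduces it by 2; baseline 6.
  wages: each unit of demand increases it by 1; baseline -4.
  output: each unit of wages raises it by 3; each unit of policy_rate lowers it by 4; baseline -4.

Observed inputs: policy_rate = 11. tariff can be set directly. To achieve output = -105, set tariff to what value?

tariff = 0

Substituting into the demand equation gives demand = -8*tariff - 15.
Substituting into the wages equation gives wages = -8*tariff - 19.
So output = -24*tariff - 105.
Solve -24*tariff - 105 = -105: tariff = (-105 + 105) / -24 = 0.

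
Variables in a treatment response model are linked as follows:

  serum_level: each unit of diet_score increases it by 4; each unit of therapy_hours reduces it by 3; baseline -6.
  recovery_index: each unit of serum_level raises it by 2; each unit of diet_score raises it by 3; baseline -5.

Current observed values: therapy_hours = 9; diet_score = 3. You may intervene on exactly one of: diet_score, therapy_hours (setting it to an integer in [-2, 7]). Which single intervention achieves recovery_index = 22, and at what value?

Intervening on diet_score: recovery_index = 11*diet_score - 71. Reaching 22 requires diet_score = 93/11, not an integer.
Intervening on therapy_hours: with other inputs at their observed values, recovery_index = -6*therapy_hours + 16. Solving for 22 gives therapy_hours = -1, within [-2, 7].

set therapy_hours = -1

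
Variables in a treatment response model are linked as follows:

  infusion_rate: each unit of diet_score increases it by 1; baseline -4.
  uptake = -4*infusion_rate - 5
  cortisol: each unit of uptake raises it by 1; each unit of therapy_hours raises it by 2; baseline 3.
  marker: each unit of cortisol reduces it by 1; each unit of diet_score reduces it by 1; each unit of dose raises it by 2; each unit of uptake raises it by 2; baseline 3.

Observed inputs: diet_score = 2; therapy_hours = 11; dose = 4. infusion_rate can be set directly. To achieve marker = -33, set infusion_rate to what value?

Intervening on infusion_rate fixes its value directly, overriding its dependence on diet_score.
Substituting into the cortisol equation gives cortisol = -4*infusion_rate + 20.
This gives marker = -4*infusion_rate - 21.
Solve -4*infusion_rate - 21 = -33: infusion_rate = (-33 + 21) / -4 = 3.

infusion_rate = 3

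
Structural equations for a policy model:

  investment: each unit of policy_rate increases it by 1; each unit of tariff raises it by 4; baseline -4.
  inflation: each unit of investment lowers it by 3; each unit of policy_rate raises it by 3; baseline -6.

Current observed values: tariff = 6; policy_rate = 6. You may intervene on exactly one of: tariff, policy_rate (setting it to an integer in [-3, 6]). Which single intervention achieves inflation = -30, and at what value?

Intervening on tariff: with other inputs at their observed values, inflation = -12*tariff + 6. Solving for -30 gives tariff = 3, within [-3, 6].
Intervening on policy_rate: the paths from policy_rate to inflation cancel (net effect zero), leaving inflation = -66; -30 is unreachable this way.

set tariff = 3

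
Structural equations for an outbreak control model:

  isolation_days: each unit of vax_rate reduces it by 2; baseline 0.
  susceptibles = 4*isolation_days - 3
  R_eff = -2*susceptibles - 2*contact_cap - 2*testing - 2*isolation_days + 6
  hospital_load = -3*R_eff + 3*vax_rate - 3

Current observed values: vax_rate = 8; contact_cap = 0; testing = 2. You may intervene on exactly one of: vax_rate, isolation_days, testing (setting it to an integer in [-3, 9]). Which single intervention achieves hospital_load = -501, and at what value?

set testing = -1

Intervening on vax_rate: hospital_load = -57*vax_rate - 27. Reaching -501 requires vax_rate = 158/19, not an integer.
Intervening on isolation_days: hospital_load = 30*isolation_days - 3. Reaching -501 requires isolation_days = -83/5, not an integer.
Intervening on testing: with other inputs at their observed values, hospital_load = 6*testing - 495. Solving for -501 gives testing = -1, within [-3, 9].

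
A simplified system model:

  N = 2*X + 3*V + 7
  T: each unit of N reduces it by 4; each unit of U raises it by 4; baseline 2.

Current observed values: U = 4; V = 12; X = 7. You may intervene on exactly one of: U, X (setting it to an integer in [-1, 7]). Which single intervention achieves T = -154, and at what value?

Intervening on U: T = 4*U - 226. Reaching -154 requires U = 18, outside [-1, 7].
Intervening on X: with other inputs at their observed values, T = -8*X - 154. Solving for -154 gives X = 0, within [-1, 7].

set X = 0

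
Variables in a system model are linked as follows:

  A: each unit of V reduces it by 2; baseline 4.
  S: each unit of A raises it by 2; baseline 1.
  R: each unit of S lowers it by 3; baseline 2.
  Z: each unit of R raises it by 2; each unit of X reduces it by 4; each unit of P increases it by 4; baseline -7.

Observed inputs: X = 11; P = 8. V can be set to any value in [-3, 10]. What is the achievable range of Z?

Substituting into the S equation gives S = -4*V + 9.
Substituting into the R equation gives R = 12*V - 25.
This gives Z = 24*V - 69.
Linear in V, so extremes are at the endpoints: V = -3 gives Z = -141; V = 10 gives Z = 171.

-141 to 171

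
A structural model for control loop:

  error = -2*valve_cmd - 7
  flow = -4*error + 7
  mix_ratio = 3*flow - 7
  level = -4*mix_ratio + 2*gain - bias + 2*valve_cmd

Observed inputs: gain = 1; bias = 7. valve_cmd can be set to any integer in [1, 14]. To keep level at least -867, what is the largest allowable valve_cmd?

valve_cmd = 5

Substituting into the flow equation gives flow = 8*valve_cmd + 35.
mix_ratio becomes 24*valve_cmd + 98.
level becomes -94*valve_cmd - 397.
Require -94*valve_cmd - 397 ≥ -867, so valve_cmd ≤ 5.
The largest integer in [1, 14] satisfying this is 5.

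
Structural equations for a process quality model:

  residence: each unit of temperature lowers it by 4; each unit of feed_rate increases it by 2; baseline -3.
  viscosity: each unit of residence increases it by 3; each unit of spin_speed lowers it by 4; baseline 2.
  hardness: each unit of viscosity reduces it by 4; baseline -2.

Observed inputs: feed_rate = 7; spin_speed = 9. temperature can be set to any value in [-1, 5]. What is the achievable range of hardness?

Substituting into the residence equation gives residence = -4*temperature + 11.
Substituting into the viscosity equation gives viscosity = -12*temperature - 1.
hardness becomes 48*temperature + 2.
Linear in temperature, so extremes are at the endpoints: temperature = -1 gives hardness = -46; temperature = 5 gives hardness = 242.

-46 to 242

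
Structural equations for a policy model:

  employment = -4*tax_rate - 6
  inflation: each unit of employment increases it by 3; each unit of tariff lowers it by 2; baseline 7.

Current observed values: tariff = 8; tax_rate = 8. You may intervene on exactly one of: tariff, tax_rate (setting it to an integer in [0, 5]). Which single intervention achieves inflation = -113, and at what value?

set tariff = 3

Intervening on tariff: with other inputs at their observed values, inflation = -2*tariff - 107. Solving for -113 gives tariff = 3, within [0, 5].
Intervening on tax_rate: inflation = -12*tax_rate - 27. Reaching -113 requires tax_rate = 43/6, not an integer.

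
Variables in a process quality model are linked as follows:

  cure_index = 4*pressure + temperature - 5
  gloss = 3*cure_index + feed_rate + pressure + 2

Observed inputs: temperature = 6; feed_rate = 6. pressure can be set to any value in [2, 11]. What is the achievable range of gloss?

37 to 154

Substituting into the cure_index equation gives cure_index = 4*pressure + 1.
gloss becomes 13*pressure + 11.
Linear in pressure, so extremes are at the endpoints: pressure = 2 gives gloss = 37; pressure = 11 gives gloss = 154.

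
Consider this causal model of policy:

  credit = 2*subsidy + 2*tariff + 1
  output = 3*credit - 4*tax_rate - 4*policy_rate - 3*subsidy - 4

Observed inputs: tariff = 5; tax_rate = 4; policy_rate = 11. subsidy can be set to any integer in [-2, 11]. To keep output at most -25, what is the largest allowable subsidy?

subsidy = 2

Substituting into the credit equation gives credit = 2*subsidy + 11.
output becomes 3*subsidy - 31.
Require 3*subsidy - 31 ≤ -25, so subsidy ≤ 2.
The largest integer in [-2, 11] satisfying this is 2.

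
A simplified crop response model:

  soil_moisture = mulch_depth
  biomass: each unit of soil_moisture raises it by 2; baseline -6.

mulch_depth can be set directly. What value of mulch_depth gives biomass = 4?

Substituting into the biomass equation gives biomass = 2*mulch_depth - 6.
Solve 2*mulch_depth - 6 = 4: mulch_depth = (4 + 6) / 2 = 5.

mulch_depth = 5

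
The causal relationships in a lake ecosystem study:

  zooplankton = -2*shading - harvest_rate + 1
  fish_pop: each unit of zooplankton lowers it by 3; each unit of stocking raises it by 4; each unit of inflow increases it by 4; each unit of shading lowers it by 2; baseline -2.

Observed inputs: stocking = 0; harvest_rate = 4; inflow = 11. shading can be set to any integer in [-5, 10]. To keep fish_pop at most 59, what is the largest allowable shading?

shading = 2

Substituting into the zooplankton equation gives zooplankton = -2*shading - 3.
Substituting into the fish_pop equation gives fish_pop = 4*shading + 51.
Require 4*shading + 51 ≤ 59, so shading ≤ 2.
The largest integer in [-5, 10] satisfying this is 2.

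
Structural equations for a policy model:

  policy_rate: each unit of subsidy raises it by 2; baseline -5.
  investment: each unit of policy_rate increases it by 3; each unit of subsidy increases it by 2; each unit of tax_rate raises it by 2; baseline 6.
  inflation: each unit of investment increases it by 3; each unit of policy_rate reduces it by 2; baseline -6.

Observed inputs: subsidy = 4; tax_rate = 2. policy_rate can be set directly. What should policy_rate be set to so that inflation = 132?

policy_rate = 12

Intervening on policy_rate fixes its value directly, overriding its dependence on subsidy.
Substituting into the investment equation gives investment = 3*policy_rate + 18.
Substituting into the inflation equation gives inflation = 7*policy_rate + 48.
Solve 7*policy_rate + 48 = 132: policy_rate = (132 - 48) / 7 = 12.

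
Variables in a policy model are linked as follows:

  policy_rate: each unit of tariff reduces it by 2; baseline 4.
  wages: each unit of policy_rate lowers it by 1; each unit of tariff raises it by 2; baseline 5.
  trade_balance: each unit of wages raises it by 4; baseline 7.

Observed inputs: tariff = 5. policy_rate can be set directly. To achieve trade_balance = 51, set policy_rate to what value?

policy_rate = 4

Intervening on policy_rate fixes its value directly, overriding its dependence on tariff.
Substituting into the wages equation gives wages = -policy_rate + 15.
trade_balance becomes -4*policy_rate + 67.
Solve -4*policy_rate + 67 = 51: policy_rate = (51 - 67) / -4 = 4.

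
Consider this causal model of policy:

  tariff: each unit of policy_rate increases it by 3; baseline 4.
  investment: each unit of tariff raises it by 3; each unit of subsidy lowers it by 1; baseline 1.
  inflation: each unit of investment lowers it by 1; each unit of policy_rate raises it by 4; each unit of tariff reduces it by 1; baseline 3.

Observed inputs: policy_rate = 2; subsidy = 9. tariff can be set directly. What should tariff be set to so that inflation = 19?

Intervening on tariff fixes its value directly, overriding its dependence on policy_rate.
Substituting into the investment equation gives investment = 3*tariff - 8.
Substituting into the inflation equation gives inflation = -4*tariff + 19.
Solve -4*tariff + 19 = 19: tariff = (19 - 19) / -4 = 0.

tariff = 0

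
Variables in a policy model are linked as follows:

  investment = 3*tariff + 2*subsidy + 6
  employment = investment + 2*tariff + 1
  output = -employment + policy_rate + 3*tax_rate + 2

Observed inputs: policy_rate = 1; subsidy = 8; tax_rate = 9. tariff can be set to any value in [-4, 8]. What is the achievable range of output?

Substituting into the investment equation gives investment = 3*tariff + 22.
employment becomes 5*tariff + 23.
So output = -5*tariff + 7.
Linear in tariff, so extremes are at the endpoints: tariff = -4 gives output = 27; tariff = 8 gives output = -33.

-33 to 27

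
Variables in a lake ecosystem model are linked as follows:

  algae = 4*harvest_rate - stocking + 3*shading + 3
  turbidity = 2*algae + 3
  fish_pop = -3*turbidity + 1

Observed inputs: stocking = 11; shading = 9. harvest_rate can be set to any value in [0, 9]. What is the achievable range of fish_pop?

-338 to -122

Substituting into the algae equation gives algae = 4*harvest_rate + 19.
Substituting into the turbidity equation gives turbidity = 8*harvest_rate + 41.
fish_pop becomes -24*harvest_rate - 122.
Linear in harvest_rate, so extremes are at the endpoints: harvest_rate = 0 gives fish_pop = -122; harvest_rate = 9 gives fish_pop = -338.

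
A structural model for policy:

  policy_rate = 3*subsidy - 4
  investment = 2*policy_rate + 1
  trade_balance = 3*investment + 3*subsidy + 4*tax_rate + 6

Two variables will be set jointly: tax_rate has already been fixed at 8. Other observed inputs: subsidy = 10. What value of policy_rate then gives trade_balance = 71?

With tax_rate held at 8:
Intervening on policy_rate fixes its value directly, overriding its dependence on subsidy.
Substituting into the trade_balance equation gives trade_balance = 6*policy_rate + 71.
Solve 6*policy_rate + 71 = 71: policy_rate = (71 - 71) / 6 = 0.

policy_rate = 0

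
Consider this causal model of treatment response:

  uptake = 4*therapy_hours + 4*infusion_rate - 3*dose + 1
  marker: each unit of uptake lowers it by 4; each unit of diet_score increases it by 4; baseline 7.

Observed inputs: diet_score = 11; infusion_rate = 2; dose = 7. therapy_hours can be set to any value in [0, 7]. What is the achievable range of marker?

Substituting into the uptake equation gives uptake = 4*therapy_hours - 12.
marker becomes -16*therapy_hours + 99.
Linear in therapy_hours, so extremes are at the endpoints: therapy_hours = 0 gives marker = 99; therapy_hours = 7 gives marker = -13.

-13 to 99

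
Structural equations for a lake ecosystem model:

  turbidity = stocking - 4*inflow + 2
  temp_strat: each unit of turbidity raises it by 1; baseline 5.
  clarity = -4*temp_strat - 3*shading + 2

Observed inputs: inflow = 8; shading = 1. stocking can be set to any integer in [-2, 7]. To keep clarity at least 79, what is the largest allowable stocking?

Substituting into the turbidity equation gives turbidity = stocking - 30.
So temp_strat = stocking - 25.
Substituting into the clarity equation gives clarity = -4*stocking + 99.
Require -4*stocking + 99 ≥ 79, so stocking ≤ 5.
The largest integer in [-2, 7] satisfying this is 5.

stocking = 5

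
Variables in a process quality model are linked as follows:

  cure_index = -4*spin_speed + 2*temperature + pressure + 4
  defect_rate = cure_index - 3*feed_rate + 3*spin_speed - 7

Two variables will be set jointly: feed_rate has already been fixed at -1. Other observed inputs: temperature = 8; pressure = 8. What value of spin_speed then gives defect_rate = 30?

spin_speed = -6

With feed_rate held at -1:
Substituting into the cure_index equation gives cure_index = -4*spin_speed + 28.
Substituting into the defect_rate equation gives defect_rate = -spin_speed + 24.
Solve -spin_speed + 24 = 30: spin_speed = (30 - 24) / -1 = -6.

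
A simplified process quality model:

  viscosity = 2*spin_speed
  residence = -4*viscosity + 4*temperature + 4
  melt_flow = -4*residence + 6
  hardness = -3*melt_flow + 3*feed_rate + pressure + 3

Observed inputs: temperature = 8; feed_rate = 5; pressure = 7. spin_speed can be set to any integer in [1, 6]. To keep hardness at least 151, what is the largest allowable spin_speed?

spin_speed = 3

Substituting into the residence equation gives residence = -8*spin_speed + 36.
So melt_flow = 32*spin_speed - 138.
hardness becomes -96*spin_speed + 439.
Require -96*spin_speed + 439 ≥ 151, so spin_speed ≤ 3.
The largest integer in [1, 6] satisfying this is 3.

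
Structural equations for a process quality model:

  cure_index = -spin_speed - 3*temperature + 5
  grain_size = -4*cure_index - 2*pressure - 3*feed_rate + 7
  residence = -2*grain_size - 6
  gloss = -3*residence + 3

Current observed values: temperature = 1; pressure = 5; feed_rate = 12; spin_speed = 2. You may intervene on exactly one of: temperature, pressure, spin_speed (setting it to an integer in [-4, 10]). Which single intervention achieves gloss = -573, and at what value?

set temperature = -4

Intervening on temperature: with other inputs at their observed values, gloss = 72*temperature - 285. Solving for -573 gives temperature = -4, within [-4, 10].
Intervening on pressure: gloss = -12*pressure - 153. Reaching -573 requires pressure = 35, outside [-4, 10].
Intervening on spin_speed: gloss = 24*spin_speed - 261. Reaching -573 requires spin_speed = -13, outside [-4, 10].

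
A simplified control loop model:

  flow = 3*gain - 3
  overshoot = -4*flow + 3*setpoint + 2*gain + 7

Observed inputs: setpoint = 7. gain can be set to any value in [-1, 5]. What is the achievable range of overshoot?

-10 to 50

Substituting into the overshoot equation gives overshoot = -10*gain + 40.
Linear in gain, so extremes are at the endpoints: gain = -1 gives overshoot = 50; gain = 5 gives overshoot = -10.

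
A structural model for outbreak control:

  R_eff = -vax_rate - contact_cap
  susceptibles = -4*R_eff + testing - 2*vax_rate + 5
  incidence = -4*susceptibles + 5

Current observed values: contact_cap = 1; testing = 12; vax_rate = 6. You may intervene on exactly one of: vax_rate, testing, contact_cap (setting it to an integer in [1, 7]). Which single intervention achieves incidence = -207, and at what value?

Intervening on vax_rate: incidence = -8*vax_rate - 79. Reaching -207 requires vax_rate = 16, outside [1, 7].
Intervening on testing: incidence = -4*testing - 79. Reaching -207 requires testing = 32, outside [1, 7].
Intervening on contact_cap: with other inputs at their observed values, incidence = -16*contact_cap - 111. Solving for -207 gives contact_cap = 6, within [1, 7].

set contact_cap = 6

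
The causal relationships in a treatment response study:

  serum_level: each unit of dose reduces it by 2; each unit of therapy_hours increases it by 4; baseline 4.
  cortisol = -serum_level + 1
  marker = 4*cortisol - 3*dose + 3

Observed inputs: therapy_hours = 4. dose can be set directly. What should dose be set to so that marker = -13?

Substituting into the serum_level equation gives serum_level = -2*dose + 20.
Substituting into the cortisol equation gives cortisol = 2*dose - 19.
Substituting into the marker equation gives marker = 5*dose - 73.
Solve 5*dose - 73 = -13: dose = (-13 + 73) / 5 = 12.

dose = 12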